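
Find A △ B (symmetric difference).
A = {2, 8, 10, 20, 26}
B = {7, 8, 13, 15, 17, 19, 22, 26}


A △ B = (A \ B) ∪ (B \ A) = elements in exactly one of A or B
A \ B = {2, 10, 20}
B \ A = {7, 13, 15, 17, 19, 22}
A △ B = {2, 7, 10, 13, 15, 17, 19, 20, 22}

A △ B = {2, 7, 10, 13, 15, 17, 19, 20, 22}


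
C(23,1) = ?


C(n,k) = n! / (k!(n-k)!)
C(23,1) = 23! / (1!22!)
= 23

C(23,1) = 23


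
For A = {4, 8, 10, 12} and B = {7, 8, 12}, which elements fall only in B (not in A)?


A = {4, 8, 10, 12}
B = {7, 8, 12}
Region: only in B (not in A)
Elements: {7}

Elements only in B (not in A): {7}


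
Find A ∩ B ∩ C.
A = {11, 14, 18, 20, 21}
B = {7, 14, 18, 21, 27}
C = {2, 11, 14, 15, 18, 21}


A ∩ B = {14, 18, 21}
(A ∩ B) ∩ C = {14, 18, 21}

A ∩ B ∩ C = {14, 18, 21}


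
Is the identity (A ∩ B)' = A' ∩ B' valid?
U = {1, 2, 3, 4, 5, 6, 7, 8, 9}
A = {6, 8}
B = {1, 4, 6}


LHS: A ∩ B = {6}
(A ∩ B)' = U \ (A ∩ B) = {1, 2, 3, 4, 5, 7, 8, 9}
A' = {1, 2, 3, 4, 5, 7, 9}, B' = {2, 3, 5, 7, 8, 9}
Claimed RHS: A' ∩ B' = {2, 3, 5, 7, 9}
Identity is INVALID: LHS = {1, 2, 3, 4, 5, 7, 8, 9} but the RHS claimed here equals {2, 3, 5, 7, 9}. The correct form is (A ∩ B)' = A' ∪ B'.

Identity is invalid: (A ∩ B)' = {1, 2, 3, 4, 5, 7, 8, 9} but A' ∩ B' = {2, 3, 5, 7, 9}. The correct De Morgan law is (A ∩ B)' = A' ∪ B'.


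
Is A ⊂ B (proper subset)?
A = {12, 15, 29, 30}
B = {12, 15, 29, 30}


A ⊂ B requires: A ⊆ B AND A ≠ B.
A ⊆ B? Yes
A = B? Yes
A = B, so A is not a PROPER subset.

No, A is not a proper subset of B


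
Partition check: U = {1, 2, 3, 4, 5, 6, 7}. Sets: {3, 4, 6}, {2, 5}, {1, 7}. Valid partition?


A partition requires: (1) non-empty parts, (2) pairwise disjoint, (3) union = U
Parts: {3, 4, 6}, {2, 5}, {1, 7}
Union of parts: {1, 2, 3, 4, 5, 6, 7}
U = {1, 2, 3, 4, 5, 6, 7}
All non-empty? True
Pairwise disjoint? True
Covers U? True

Yes, valid partition


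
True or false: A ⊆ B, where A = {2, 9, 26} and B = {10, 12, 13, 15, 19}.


A ⊆ B means every element of A is in B.
Elements in A not in B: {2, 9, 26}
So A ⊄ B.

No, A ⊄ B


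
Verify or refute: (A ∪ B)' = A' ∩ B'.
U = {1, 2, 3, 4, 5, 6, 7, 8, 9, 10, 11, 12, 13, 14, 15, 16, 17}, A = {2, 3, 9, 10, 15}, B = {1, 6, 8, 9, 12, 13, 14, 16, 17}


LHS: A ∪ B = {1, 2, 3, 6, 8, 9, 10, 12, 13, 14, 15, 16, 17}
(A ∪ B)' = U \ (A ∪ B) = {4, 5, 7, 11}
A' = {1, 4, 5, 6, 7, 8, 11, 12, 13, 14, 16, 17}, B' = {2, 3, 4, 5, 7, 10, 11, 15}
Claimed RHS: A' ∩ B' = {4, 5, 7, 11}
Identity is VALID: LHS = RHS = {4, 5, 7, 11} ✓

Identity is valid. (A ∪ B)' = A' ∩ B' = {4, 5, 7, 11}


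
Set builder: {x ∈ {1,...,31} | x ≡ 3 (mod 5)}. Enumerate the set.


Checking each candidate:
Condition: x in {1,...,31} with x ≡ 3 (mod 5)
Result = {3, 8, 13, 18, 23, 28}

{3, 8, 13, 18, 23, 28}


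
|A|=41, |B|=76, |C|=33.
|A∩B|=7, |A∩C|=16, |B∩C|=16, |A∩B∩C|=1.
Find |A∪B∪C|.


|A∪B∪C| = |A|+|B|+|C| - |A∩B|-|A∩C|-|B∩C| + |A∩B∩C|
= 41+76+33 - 7-16-16 + 1
= 150 - 39 + 1
= 112

|A ∪ B ∪ C| = 112


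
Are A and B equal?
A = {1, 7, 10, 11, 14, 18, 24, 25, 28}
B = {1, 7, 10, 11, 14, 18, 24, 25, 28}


Two sets are equal iff they have exactly the same elements.
A = {1, 7, 10, 11, 14, 18, 24, 25, 28}
B = {1, 7, 10, 11, 14, 18, 24, 25, 28}
Same elements → A = B

Yes, A = B


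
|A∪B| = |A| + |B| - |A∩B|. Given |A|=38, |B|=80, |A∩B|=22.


|A ∪ B| = |A| + |B| - |A ∩ B|
= 38 + 80 - 22
= 96

|A ∪ B| = 96


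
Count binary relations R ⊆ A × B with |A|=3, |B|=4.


A relation from A to B is any subset of A × B.
|A × B| = 3 × 4 = 12
# relations = 2^|A × B| = 2^12 = 4096

Number of relations = 4096


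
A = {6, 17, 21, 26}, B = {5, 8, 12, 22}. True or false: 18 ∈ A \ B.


A = {6, 17, 21, 26}, B = {5, 8, 12, 22}
A \ B = elements in A but not in B
A \ B = {6, 17, 21, 26}
Checking if 18 ∈ A \ B
18 is not in A \ B → False

18 ∉ A \ B


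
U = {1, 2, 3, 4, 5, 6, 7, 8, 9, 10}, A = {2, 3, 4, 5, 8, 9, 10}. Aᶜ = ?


Aᶜ = U \ A = elements in U but not in A
U = {1, 2, 3, 4, 5, 6, 7, 8, 9, 10}
A = {2, 3, 4, 5, 8, 9, 10}
Aᶜ = {1, 6, 7}

Aᶜ = {1, 6, 7}


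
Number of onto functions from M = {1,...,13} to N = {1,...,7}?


n = |M| = 13, k = |N| = 7. Surjections via inclusion-exclusion:
S(n,k) = Σ(-1)^i × C(k,i) × (k-i)^n, i=0 to k
i=0: (-1)^0×C(7,0)×7^13 = 96889010407
i=1: (-1)^1×C(7,1)×6^13 = -91424858112
i=2: (-1)^2×C(7,2)×5^13 = 25634765625
i=3: (-1)^3×C(7,3)×4^13 = -2348810240
i=4: (-1)^4×C(7,4)×3^13 = 55801305
i=5: (-1)^5×C(7,5)×2^13 = -172032
i=6: (-1)^6×C(7,6)×1^13 = 7
i=7: (-1)^7×C(7,7)×0^13 = 0
Total = 28805736960

Number of surjections = 28805736960


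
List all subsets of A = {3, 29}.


|A| = 2, so |P(A)| = 2^2 = 4
Enumerate subsets by cardinality (0 to 2):
∅, {3}, {29}, {3, 29}

P(A) has 4 subsets: ∅, {3}, {29}, {3, 29}


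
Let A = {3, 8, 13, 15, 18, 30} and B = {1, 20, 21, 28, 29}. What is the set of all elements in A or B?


A ∪ B = all elements in A or B (or both)
A = {3, 8, 13, 15, 18, 30}
B = {1, 20, 21, 28, 29}
A ∪ B = {1, 3, 8, 13, 15, 18, 20, 21, 28, 29, 30}

A ∪ B = {1, 3, 8, 13, 15, 18, 20, 21, 28, 29, 30}


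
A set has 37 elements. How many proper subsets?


Total subsets = 2^n = 2^37 = 137438953472
Proper subsets exclude the set itself: 2^n - 1
= 137438953472 - 1
= 137438953471

Number of proper subsets = 137438953471


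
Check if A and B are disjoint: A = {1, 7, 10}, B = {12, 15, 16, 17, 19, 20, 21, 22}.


Disjoint means A ∩ B = ∅.
A ∩ B = ∅
A ∩ B = ∅, so A and B are disjoint.

Yes, A and B are disjoint


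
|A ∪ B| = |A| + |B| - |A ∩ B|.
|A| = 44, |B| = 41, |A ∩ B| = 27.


|A ∪ B| = |A| + |B| - |A ∩ B|
= 44 + 41 - 27
= 58

|A ∪ B| = 58


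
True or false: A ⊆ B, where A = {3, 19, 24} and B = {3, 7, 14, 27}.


A ⊆ B means every element of A is in B.
Elements in A not in B: {19, 24}
So A ⊄ B.

No, A ⊄ B


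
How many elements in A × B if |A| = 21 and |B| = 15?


|A × B| = |A| × |B|
= 21 × 15
= 315

|A × B| = 315


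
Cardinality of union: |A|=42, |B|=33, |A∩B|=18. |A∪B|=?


|A ∪ B| = |A| + |B| - |A ∩ B|
= 42 + 33 - 18
= 57

|A ∪ B| = 57


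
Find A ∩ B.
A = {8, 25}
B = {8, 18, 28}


A ∩ B = elements in both A and B
A = {8, 25}
B = {8, 18, 28}
A ∩ B = {8}

A ∩ B = {8}


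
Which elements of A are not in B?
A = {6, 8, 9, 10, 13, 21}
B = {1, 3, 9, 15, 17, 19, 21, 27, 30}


A \ B = elements in A but not in B
A = {6, 8, 9, 10, 13, 21}
B = {1, 3, 9, 15, 17, 19, 21, 27, 30}
Remove from A any elements in B
A \ B = {6, 8, 10, 13}

A \ B = {6, 8, 10, 13}


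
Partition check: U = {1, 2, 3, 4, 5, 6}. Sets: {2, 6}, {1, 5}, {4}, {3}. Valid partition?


A partition requires: (1) non-empty parts, (2) pairwise disjoint, (3) union = U
Parts: {2, 6}, {1, 5}, {4}, {3}
Union of parts: {1, 2, 3, 4, 5, 6}
U = {1, 2, 3, 4, 5, 6}
All non-empty? True
Pairwise disjoint? True
Covers U? True

Yes, valid partition


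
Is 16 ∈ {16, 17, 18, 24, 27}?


A = {16, 17, 18, 24, 27}
Checking if 16 is in A
16 is in A → True

16 ∈ A


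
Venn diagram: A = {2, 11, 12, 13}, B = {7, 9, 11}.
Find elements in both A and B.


A = {2, 11, 12, 13}
B = {7, 9, 11}
Region: in both A and B
Elements: {11}

Elements in both A and B: {11}


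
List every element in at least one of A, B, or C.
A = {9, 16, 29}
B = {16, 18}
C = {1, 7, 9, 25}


A ∪ B = {9, 16, 18, 29}
(A ∪ B) ∪ C = {1, 7, 9, 16, 18, 25, 29}

A ∪ B ∪ C = {1, 7, 9, 16, 18, 25, 29}


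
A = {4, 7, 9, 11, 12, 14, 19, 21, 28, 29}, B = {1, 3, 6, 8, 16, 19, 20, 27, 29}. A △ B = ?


A △ B = (A \ B) ∪ (B \ A) = elements in exactly one of A or B
A \ B = {4, 7, 9, 11, 12, 14, 21, 28}
B \ A = {1, 3, 6, 8, 16, 20, 27}
A △ B = {1, 3, 4, 6, 7, 8, 9, 11, 12, 14, 16, 20, 21, 27, 28}

A △ B = {1, 3, 4, 6, 7, 8, 9, 11, 12, 14, 16, 20, 21, 27, 28}


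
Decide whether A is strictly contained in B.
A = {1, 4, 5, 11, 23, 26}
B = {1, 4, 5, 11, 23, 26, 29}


A ⊂ B requires: A ⊆ B AND A ≠ B.
A ⊆ B? Yes
A = B? No
A ⊂ B: Yes (A is a proper subset of B)

Yes, A ⊂ B


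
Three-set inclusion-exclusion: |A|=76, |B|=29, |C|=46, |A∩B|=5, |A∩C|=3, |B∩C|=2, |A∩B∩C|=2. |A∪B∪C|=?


|A∪B∪C| = |A|+|B|+|C| - |A∩B|-|A∩C|-|B∩C| + |A∩B∩C|
= 76+29+46 - 5-3-2 + 2
= 151 - 10 + 2
= 143

|A ∪ B ∪ C| = 143


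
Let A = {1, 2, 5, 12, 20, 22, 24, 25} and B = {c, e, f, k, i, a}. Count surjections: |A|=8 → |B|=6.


n = |A| = 8, k = |B| = 6. Surjections via inclusion-exclusion:
S(n,k) = Σ(-1)^i × C(k,i) × (k-i)^n, i=0 to k
i=0: (-1)^0×C(6,0)×6^8 = 1679616
i=1: (-1)^1×C(6,1)×5^8 = -2343750
i=2: (-1)^2×C(6,2)×4^8 = 983040
i=3: (-1)^3×C(6,3)×3^8 = -131220
i=4: (-1)^4×C(6,4)×2^8 = 3840
i=5: (-1)^5×C(6,5)×1^8 = -6
i=6: (-1)^6×C(6,6)×0^8 = 0
Total = 191520

Number of surjections = 191520


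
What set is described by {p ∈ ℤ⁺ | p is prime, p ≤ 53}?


Checking each candidate:
Condition: primes ≤ 53
Result = {2, 3, 5, 7, 11, 13, 17, 19, 23, 29, 31, 37, 41, 43, 47, 53}

{2, 3, 5, 7, 11, 13, 17, 19, 23, 29, 31, 37, 41, 43, 47, 53}


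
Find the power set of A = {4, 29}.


|A| = 2, so |P(A)| = 2^2 = 4
Enumerate subsets by cardinality (0 to 2):
∅, {4}, {29}, {4, 29}

P(A) has 4 subsets: ∅, {4}, {29}, {4, 29}


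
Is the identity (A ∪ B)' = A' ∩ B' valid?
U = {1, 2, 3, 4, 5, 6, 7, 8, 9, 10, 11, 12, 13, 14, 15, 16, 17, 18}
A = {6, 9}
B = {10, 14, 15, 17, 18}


LHS: A ∪ B = {6, 9, 10, 14, 15, 17, 18}
(A ∪ B)' = U \ (A ∪ B) = {1, 2, 3, 4, 5, 7, 8, 11, 12, 13, 16}
A' = {1, 2, 3, 4, 5, 7, 8, 10, 11, 12, 13, 14, 15, 16, 17, 18}, B' = {1, 2, 3, 4, 5, 6, 7, 8, 9, 11, 12, 13, 16}
Claimed RHS: A' ∩ B' = {1, 2, 3, 4, 5, 7, 8, 11, 12, 13, 16}
Identity is VALID: LHS = RHS = {1, 2, 3, 4, 5, 7, 8, 11, 12, 13, 16} ✓

Identity is valid. (A ∪ B)' = A' ∩ B' = {1, 2, 3, 4, 5, 7, 8, 11, 12, 13, 16}


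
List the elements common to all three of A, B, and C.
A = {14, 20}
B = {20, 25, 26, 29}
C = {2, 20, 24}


A ∩ B = {20}
(A ∩ B) ∩ C = {20}

A ∩ B ∩ C = {20}


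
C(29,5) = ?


C(n,k) = n! / (k!(n-k)!)
C(29,5) = 29! / (5!24!)
= 118755

C(29,5) = 118755


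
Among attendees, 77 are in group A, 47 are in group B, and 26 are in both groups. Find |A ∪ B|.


|A ∪ B| = |A| + |B| - |A ∩ B|
= 77 + 47 - 26
= 98

|A ∪ B| = 98


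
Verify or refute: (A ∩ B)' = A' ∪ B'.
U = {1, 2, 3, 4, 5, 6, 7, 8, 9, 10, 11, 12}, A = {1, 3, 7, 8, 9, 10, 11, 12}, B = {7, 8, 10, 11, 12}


LHS: A ∩ B = {7, 8, 10, 11, 12}
(A ∩ B)' = U \ (A ∩ B) = {1, 2, 3, 4, 5, 6, 9}
A' = {2, 4, 5, 6}, B' = {1, 2, 3, 4, 5, 6, 9}
Claimed RHS: A' ∪ B' = {1, 2, 3, 4, 5, 6, 9}
Identity is VALID: LHS = RHS = {1, 2, 3, 4, 5, 6, 9} ✓

Identity is valid. (A ∩ B)' = A' ∪ B' = {1, 2, 3, 4, 5, 6, 9}


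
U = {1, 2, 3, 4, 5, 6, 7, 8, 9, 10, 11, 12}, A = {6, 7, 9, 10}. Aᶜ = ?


Aᶜ = U \ A = elements in U but not in A
U = {1, 2, 3, 4, 5, 6, 7, 8, 9, 10, 11, 12}
A = {6, 7, 9, 10}
Aᶜ = {1, 2, 3, 4, 5, 8, 11, 12}

Aᶜ = {1, 2, 3, 4, 5, 8, 11, 12}


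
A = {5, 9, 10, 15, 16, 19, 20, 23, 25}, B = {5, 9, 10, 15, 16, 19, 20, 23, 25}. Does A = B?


Two sets are equal iff they have exactly the same elements.
A = {5, 9, 10, 15, 16, 19, 20, 23, 25}
B = {5, 9, 10, 15, 16, 19, 20, 23, 25}
Same elements → A = B

Yes, A = B


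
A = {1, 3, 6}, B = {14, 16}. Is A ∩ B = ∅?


Disjoint means A ∩ B = ∅.
A ∩ B = ∅
A ∩ B = ∅, so A and B are disjoint.

Yes, A and B are disjoint


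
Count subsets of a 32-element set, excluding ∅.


Total subsets = 2^n = 2^32 = 4294967296
Non-empty subsets exclude the empty set: 2^n - 1
= 4294967296 - 1
= 4294967295

Number of non-empty subsets = 4294967295


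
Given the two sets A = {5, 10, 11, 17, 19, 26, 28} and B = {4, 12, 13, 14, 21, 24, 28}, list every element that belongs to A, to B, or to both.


A ∪ B = all elements in A or B (or both)
A = {5, 10, 11, 17, 19, 26, 28}
B = {4, 12, 13, 14, 21, 24, 28}
A ∪ B = {4, 5, 10, 11, 12, 13, 14, 17, 19, 21, 24, 26, 28}

A ∪ B = {4, 5, 10, 11, 12, 13, 14, 17, 19, 21, 24, 26, 28}


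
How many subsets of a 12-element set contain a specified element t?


Subsets of A containing t correspond to subsets of A \ {t}, which has 11 elements.
Count = 2^(n-1) = 2^11
= 2048

Number of subsets containing t = 2048


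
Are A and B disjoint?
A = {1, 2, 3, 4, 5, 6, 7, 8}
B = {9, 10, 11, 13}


Disjoint means A ∩ B = ∅.
A ∩ B = ∅
A ∩ B = ∅, so A and B are disjoint.

Yes, A and B are disjoint


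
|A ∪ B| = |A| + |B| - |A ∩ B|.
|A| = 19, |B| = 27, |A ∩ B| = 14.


|A ∪ B| = |A| + |B| - |A ∩ B|
= 19 + 27 - 14
= 32

|A ∪ B| = 32


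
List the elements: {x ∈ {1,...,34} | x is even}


Checking each candidate:
Condition: even numbers in {1,...,34}
Result = {2, 4, 6, 8, 10, 12, 14, 16, 18, 20, 22, 24, 26, 28, 30, 32, 34}

{2, 4, 6, 8, 10, 12, 14, 16, 18, 20, 22, 24, 26, 28, 30, 32, 34}


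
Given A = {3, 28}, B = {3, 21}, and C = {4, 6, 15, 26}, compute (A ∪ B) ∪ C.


A ∪ B = {3, 21, 28}
(A ∪ B) ∪ C = {3, 4, 6, 15, 21, 26, 28}

A ∪ B ∪ C = {3, 4, 6, 15, 21, 26, 28}


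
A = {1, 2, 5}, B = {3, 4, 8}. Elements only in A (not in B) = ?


A = {1, 2, 5}
B = {3, 4, 8}
Region: only in A (not in B)
Elements: {1, 2, 5}

Elements only in A (not in B): {1, 2, 5}


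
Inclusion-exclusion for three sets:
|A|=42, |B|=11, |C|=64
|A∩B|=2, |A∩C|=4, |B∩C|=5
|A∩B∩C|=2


|A∪B∪C| = |A|+|B|+|C| - |A∩B|-|A∩C|-|B∩C| + |A∩B∩C|
= 42+11+64 - 2-4-5 + 2
= 117 - 11 + 2
= 108

|A ∪ B ∪ C| = 108


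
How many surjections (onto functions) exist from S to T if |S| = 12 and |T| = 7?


n = |S| = 12, k = |T| = 7. Surjections via inclusion-exclusion:
S(n,k) = Σ(-1)^i × C(k,i) × (k-i)^n, i=0 to k
i=0: (-1)^0×C(7,0)×7^12 = 13841287201
i=1: (-1)^1×C(7,1)×6^12 = -15237476352
i=2: (-1)^2×C(7,2)×5^12 = 5126953125
i=3: (-1)^3×C(7,3)×4^12 = -587202560
i=4: (-1)^4×C(7,4)×3^12 = 18600435
i=5: (-1)^5×C(7,5)×2^12 = -86016
i=6: (-1)^6×C(7,6)×1^12 = 7
i=7: (-1)^7×C(7,7)×0^12 = 0
Total = 3162075840

Number of surjections = 3162075840


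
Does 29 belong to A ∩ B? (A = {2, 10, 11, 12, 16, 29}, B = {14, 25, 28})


A = {2, 10, 11, 12, 16, 29}, B = {14, 25, 28}
A ∩ B = elements in both A and B
A ∩ B = ∅
Checking if 29 ∈ A ∩ B
29 is not in A ∩ B → False

29 ∉ A ∩ B


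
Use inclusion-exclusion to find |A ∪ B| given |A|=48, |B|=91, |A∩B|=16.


|A ∪ B| = |A| + |B| - |A ∩ B|
= 48 + 91 - 16
= 123

|A ∪ B| = 123


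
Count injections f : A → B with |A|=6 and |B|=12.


An injection sends each of |A| = 6 inputs to a distinct output in B.
# injections = |B|·(|B|-1)·…·(|B|-|A|+1) = 12! / (12 - 6)!
= 12 × 11 × 10 × 9 × 8 × 7
= 665280

Number of injections = 665280


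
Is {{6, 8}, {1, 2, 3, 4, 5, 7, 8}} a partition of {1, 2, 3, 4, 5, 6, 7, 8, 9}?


A partition requires: (1) non-empty parts, (2) pairwise disjoint, (3) union = U
Parts: {6, 8}, {1, 2, 3, 4, 5, 7, 8}
Union of parts: {1, 2, 3, 4, 5, 6, 7, 8}
U = {1, 2, 3, 4, 5, 6, 7, 8, 9}
All non-empty? True
Pairwise disjoint? False
Covers U? False

No, not a valid partition


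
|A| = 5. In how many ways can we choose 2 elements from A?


C(n,k) = n! / (k!(n-k)!)
C(5,2) = 5! / (2!3!)
= 10

C(5,2) = 10


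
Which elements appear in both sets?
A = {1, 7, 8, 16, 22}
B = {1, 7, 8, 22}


A ∩ B = elements in both A and B
A = {1, 7, 8, 16, 22}
B = {1, 7, 8, 22}
A ∩ B = {1, 7, 8, 22}

A ∩ B = {1, 7, 8, 22}


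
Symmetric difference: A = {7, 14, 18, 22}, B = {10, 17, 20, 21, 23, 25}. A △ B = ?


A △ B = (A \ B) ∪ (B \ A) = elements in exactly one of A or B
A \ B = {7, 14, 18, 22}
B \ A = {10, 17, 20, 21, 23, 25}
A △ B = {7, 10, 14, 17, 18, 20, 21, 22, 23, 25}

A △ B = {7, 10, 14, 17, 18, 20, 21, 22, 23, 25}


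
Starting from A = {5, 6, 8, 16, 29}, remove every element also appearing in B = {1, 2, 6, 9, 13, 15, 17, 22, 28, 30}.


A \ B = elements in A but not in B
A = {5, 6, 8, 16, 29}
B = {1, 2, 6, 9, 13, 15, 17, 22, 28, 30}
Remove from A any elements in B
A \ B = {5, 8, 16, 29}

A \ B = {5, 8, 16, 29}


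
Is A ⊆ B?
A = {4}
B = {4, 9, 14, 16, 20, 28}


A ⊆ B means every element of A is in B.
All elements of A are in B.
So A ⊆ B.

Yes, A ⊆ B


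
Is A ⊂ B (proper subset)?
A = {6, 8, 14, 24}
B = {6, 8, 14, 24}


A ⊂ B requires: A ⊆ B AND A ≠ B.
A ⊆ B? Yes
A = B? Yes
A = B, so A is not a PROPER subset.

No, A is not a proper subset of B


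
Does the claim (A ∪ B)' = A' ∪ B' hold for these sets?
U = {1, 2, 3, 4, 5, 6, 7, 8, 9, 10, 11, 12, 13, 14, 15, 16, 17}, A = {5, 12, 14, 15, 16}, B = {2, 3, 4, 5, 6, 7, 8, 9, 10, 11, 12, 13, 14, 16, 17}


LHS: A ∪ B = {2, 3, 4, 5, 6, 7, 8, 9, 10, 11, 12, 13, 14, 15, 16, 17}
(A ∪ B)' = U \ (A ∪ B) = {1}
A' = {1, 2, 3, 4, 6, 7, 8, 9, 10, 11, 13, 17}, B' = {1, 15}
Claimed RHS: A' ∪ B' = {1, 2, 3, 4, 6, 7, 8, 9, 10, 11, 13, 15, 17}
Identity is INVALID: LHS = {1} but the RHS claimed here equals {1, 2, 3, 4, 6, 7, 8, 9, 10, 11, 13, 15, 17}. The correct form is (A ∪ B)' = A' ∩ B'.

Identity is invalid: (A ∪ B)' = {1} but A' ∪ B' = {1, 2, 3, 4, 6, 7, 8, 9, 10, 11, 13, 15, 17}. The correct De Morgan law is (A ∪ B)' = A' ∩ B'.


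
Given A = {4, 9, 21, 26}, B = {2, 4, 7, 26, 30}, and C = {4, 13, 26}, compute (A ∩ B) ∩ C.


A ∩ B = {4, 26}
(A ∩ B) ∩ C = {4, 26}

A ∩ B ∩ C = {4, 26}


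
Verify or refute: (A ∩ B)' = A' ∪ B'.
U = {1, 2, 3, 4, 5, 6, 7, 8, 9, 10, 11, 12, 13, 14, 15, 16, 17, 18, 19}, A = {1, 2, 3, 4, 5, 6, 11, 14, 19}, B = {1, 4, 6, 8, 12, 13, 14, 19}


LHS: A ∩ B = {1, 4, 6, 14, 19}
(A ∩ B)' = U \ (A ∩ B) = {2, 3, 5, 7, 8, 9, 10, 11, 12, 13, 15, 16, 17, 18}
A' = {7, 8, 9, 10, 12, 13, 15, 16, 17, 18}, B' = {2, 3, 5, 7, 9, 10, 11, 15, 16, 17, 18}
Claimed RHS: A' ∪ B' = {2, 3, 5, 7, 8, 9, 10, 11, 12, 13, 15, 16, 17, 18}
Identity is VALID: LHS = RHS = {2, 3, 5, 7, 8, 9, 10, 11, 12, 13, 15, 16, 17, 18} ✓

Identity is valid. (A ∩ B)' = A' ∪ B' = {2, 3, 5, 7, 8, 9, 10, 11, 12, 13, 15, 16, 17, 18}


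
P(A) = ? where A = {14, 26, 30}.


|A| = 3, so |P(A)| = 2^3 = 8
Enumerate subsets by cardinality (0 to 3):
∅, {14}, {26}, {30}, {14, 26}, {14, 30}, {26, 30}, {14, 26, 30}

P(A) has 8 subsets: ∅, {14}, {26}, {30}, {14, 26}, {14, 30}, {26, 30}, {14, 26, 30}


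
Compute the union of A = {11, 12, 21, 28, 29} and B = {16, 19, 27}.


A ∪ B = all elements in A or B (or both)
A = {11, 12, 21, 28, 29}
B = {16, 19, 27}
A ∪ B = {11, 12, 16, 19, 21, 27, 28, 29}

A ∪ B = {11, 12, 16, 19, 21, 27, 28, 29}


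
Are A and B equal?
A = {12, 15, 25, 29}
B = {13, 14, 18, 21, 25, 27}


Two sets are equal iff they have exactly the same elements.
A = {12, 15, 25, 29}
B = {13, 14, 18, 21, 25, 27}
Differences: {12, 13, 14, 15, 18, 21, 27, 29}
A ≠ B

No, A ≠ B


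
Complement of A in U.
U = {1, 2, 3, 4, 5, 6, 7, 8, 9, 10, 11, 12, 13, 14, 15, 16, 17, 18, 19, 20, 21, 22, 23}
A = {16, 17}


Aᶜ = U \ A = elements in U but not in A
U = {1, 2, 3, 4, 5, 6, 7, 8, 9, 10, 11, 12, 13, 14, 15, 16, 17, 18, 19, 20, 21, 22, 23}
A = {16, 17}
Aᶜ = {1, 2, 3, 4, 5, 6, 7, 8, 9, 10, 11, 12, 13, 14, 15, 18, 19, 20, 21, 22, 23}

Aᶜ = {1, 2, 3, 4, 5, 6, 7, 8, 9, 10, 11, 12, 13, 14, 15, 18, 19, 20, 21, 22, 23}


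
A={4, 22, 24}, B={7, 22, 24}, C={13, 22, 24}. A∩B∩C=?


A ∩ B = {22, 24}
(A ∩ B) ∩ C = {22, 24}

A ∩ B ∩ C = {22, 24}


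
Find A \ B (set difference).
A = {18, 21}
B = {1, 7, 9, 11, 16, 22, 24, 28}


A \ B = elements in A but not in B
A = {18, 21}
B = {1, 7, 9, 11, 16, 22, 24, 28}
Remove from A any elements in B
A \ B = {18, 21}

A \ B = {18, 21}


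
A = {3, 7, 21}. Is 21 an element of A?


A = {3, 7, 21}
Checking if 21 is in A
21 is in A → True

21 ∈ A


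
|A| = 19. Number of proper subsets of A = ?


Total subsets = 2^n = 2^19 = 524288
Proper subsets exclude the set itself: 2^n - 1
= 524288 - 1
= 524287

Number of proper subsets = 524287


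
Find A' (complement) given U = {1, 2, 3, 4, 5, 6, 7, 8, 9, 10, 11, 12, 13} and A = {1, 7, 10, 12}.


Aᶜ = U \ A = elements in U but not in A
U = {1, 2, 3, 4, 5, 6, 7, 8, 9, 10, 11, 12, 13}
A = {1, 7, 10, 12}
Aᶜ = {2, 3, 4, 5, 6, 8, 9, 11, 13}

Aᶜ = {2, 3, 4, 5, 6, 8, 9, 11, 13}


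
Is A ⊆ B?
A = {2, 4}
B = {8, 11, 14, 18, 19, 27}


A ⊆ B means every element of A is in B.
Elements in A not in B: {2, 4}
So A ⊄ B.

No, A ⊄ B


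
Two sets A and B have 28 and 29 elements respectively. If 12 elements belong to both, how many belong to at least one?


|A ∪ B| = |A| + |B| - |A ∩ B|
= 28 + 29 - 12
= 45

|A ∪ B| = 45


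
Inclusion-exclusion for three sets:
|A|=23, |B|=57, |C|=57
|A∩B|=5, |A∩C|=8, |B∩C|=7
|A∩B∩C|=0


|A∪B∪C| = |A|+|B|+|C| - |A∩B|-|A∩C|-|B∩C| + |A∩B∩C|
= 23+57+57 - 5-8-7 + 0
= 137 - 20 + 0
= 117

|A ∪ B ∪ C| = 117


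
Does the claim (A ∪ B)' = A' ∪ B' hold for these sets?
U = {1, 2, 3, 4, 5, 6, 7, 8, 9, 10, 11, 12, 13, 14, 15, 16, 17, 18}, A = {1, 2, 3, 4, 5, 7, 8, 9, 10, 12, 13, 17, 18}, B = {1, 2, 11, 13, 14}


LHS: A ∪ B = {1, 2, 3, 4, 5, 7, 8, 9, 10, 11, 12, 13, 14, 17, 18}
(A ∪ B)' = U \ (A ∪ B) = {6, 15, 16}
A' = {6, 11, 14, 15, 16}, B' = {3, 4, 5, 6, 7, 8, 9, 10, 12, 15, 16, 17, 18}
Claimed RHS: A' ∪ B' = {3, 4, 5, 6, 7, 8, 9, 10, 11, 12, 14, 15, 16, 17, 18}
Identity is INVALID: LHS = {6, 15, 16} but the RHS claimed here equals {3, 4, 5, 6, 7, 8, 9, 10, 11, 12, 14, 15, 16, 17, 18}. The correct form is (A ∪ B)' = A' ∩ B'.

Identity is invalid: (A ∪ B)' = {6, 15, 16} but A' ∪ B' = {3, 4, 5, 6, 7, 8, 9, 10, 11, 12, 14, 15, 16, 17, 18}. The correct De Morgan law is (A ∪ B)' = A' ∩ B'.


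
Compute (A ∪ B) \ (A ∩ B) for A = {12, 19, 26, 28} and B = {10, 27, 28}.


A △ B = (A \ B) ∪ (B \ A) = elements in exactly one of A or B
A \ B = {12, 19, 26}
B \ A = {10, 27}
A △ B = {10, 12, 19, 26, 27}

A △ B = {10, 12, 19, 26, 27}


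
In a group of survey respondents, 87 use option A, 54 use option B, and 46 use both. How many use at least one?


|A ∪ B| = |A| + |B| - |A ∩ B|
= 87 + 54 - 46
= 95

|A ∪ B| = 95


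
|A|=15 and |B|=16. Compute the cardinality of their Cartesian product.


|A × B| = |A| × |B|
= 15 × 16
= 240

|A × B| = 240


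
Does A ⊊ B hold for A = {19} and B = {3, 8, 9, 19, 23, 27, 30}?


A ⊂ B requires: A ⊆ B AND A ≠ B.
A ⊆ B? Yes
A = B? No
A ⊂ B: Yes (A is a proper subset of B)

Yes, A ⊂ B


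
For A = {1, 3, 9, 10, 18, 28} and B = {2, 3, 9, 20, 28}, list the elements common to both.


A ∩ B = elements in both A and B
A = {1, 3, 9, 10, 18, 28}
B = {2, 3, 9, 20, 28}
A ∩ B = {3, 9, 28}

A ∩ B = {3, 9, 28}


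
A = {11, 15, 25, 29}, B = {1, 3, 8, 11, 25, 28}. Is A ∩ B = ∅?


Disjoint means A ∩ B = ∅.
A ∩ B = {11, 25}
A ∩ B ≠ ∅, so A and B are NOT disjoint.

No, A and B are not disjoint (A ∩ B = {11, 25})


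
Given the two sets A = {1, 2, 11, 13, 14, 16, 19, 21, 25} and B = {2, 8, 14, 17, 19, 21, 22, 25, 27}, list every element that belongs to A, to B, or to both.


A ∪ B = all elements in A or B (or both)
A = {1, 2, 11, 13, 14, 16, 19, 21, 25}
B = {2, 8, 14, 17, 19, 21, 22, 25, 27}
A ∪ B = {1, 2, 8, 11, 13, 14, 16, 17, 19, 21, 22, 25, 27}

A ∪ B = {1, 2, 8, 11, 13, 14, 16, 17, 19, 21, 22, 25, 27}


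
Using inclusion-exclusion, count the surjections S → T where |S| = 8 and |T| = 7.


n = |S| = 8, k = |T| = 7. Surjections via inclusion-exclusion:
S(n,k) = Σ(-1)^i × C(k,i) × (k-i)^n, i=0 to k
i=0: (-1)^0×C(7,0)×7^8 = 5764801
i=1: (-1)^1×C(7,1)×6^8 = -11757312
i=2: (-1)^2×C(7,2)×5^8 = 8203125
i=3: (-1)^3×C(7,3)×4^8 = -2293760
i=4: (-1)^4×C(7,4)×3^8 = 229635
i=5: (-1)^5×C(7,5)×2^8 = -5376
i=6: (-1)^6×C(7,6)×1^8 = 7
i=7: (-1)^7×C(7,7)×0^8 = 0
Total = 141120

Number of surjections = 141120


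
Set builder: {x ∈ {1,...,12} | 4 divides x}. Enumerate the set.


Checking each candidate:
Condition: multiples of 4 in {1,...,12}
Result = {4, 8, 12}

{4, 8, 12}


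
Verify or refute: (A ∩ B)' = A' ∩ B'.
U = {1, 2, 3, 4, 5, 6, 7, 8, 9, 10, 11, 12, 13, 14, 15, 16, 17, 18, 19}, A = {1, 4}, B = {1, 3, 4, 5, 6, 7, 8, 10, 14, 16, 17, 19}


LHS: A ∩ B = {1, 4}
(A ∩ B)' = U \ (A ∩ B) = {2, 3, 5, 6, 7, 8, 9, 10, 11, 12, 13, 14, 15, 16, 17, 18, 19}
A' = {2, 3, 5, 6, 7, 8, 9, 10, 11, 12, 13, 14, 15, 16, 17, 18, 19}, B' = {2, 9, 11, 12, 13, 15, 18}
Claimed RHS: A' ∩ B' = {2, 9, 11, 12, 13, 15, 18}
Identity is INVALID: LHS = {2, 3, 5, 6, 7, 8, 9, 10, 11, 12, 13, 14, 15, 16, 17, 18, 19} but the RHS claimed here equals {2, 9, 11, 12, 13, 15, 18}. The correct form is (A ∩ B)' = A' ∪ B'.

Identity is invalid: (A ∩ B)' = {2, 3, 5, 6, 7, 8, 9, 10, 11, 12, 13, 14, 15, 16, 17, 18, 19} but A' ∩ B' = {2, 9, 11, 12, 13, 15, 18}. The correct De Morgan law is (A ∩ B)' = A' ∪ B'.


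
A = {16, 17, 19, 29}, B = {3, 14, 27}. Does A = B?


Two sets are equal iff they have exactly the same elements.
A = {16, 17, 19, 29}
B = {3, 14, 27}
Differences: {3, 14, 16, 17, 19, 27, 29}
A ≠ B

No, A ≠ B


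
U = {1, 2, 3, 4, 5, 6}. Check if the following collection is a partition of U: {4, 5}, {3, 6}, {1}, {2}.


A partition requires: (1) non-empty parts, (2) pairwise disjoint, (3) union = U
Parts: {4, 5}, {3, 6}, {1}, {2}
Union of parts: {1, 2, 3, 4, 5, 6}
U = {1, 2, 3, 4, 5, 6}
All non-empty? True
Pairwise disjoint? True
Covers U? True

Yes, valid partition


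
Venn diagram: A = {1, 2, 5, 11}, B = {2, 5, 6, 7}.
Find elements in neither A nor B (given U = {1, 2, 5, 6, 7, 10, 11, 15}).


A = {1, 2, 5, 11}
B = {2, 5, 6, 7}
Region: in neither A nor B (given U = {1, 2, 5, 6, 7, 10, 11, 15})
Elements: {10, 15}

Elements in neither A nor B (given U = {1, 2, 5, 6, 7, 10, 11, 15}): {10, 15}


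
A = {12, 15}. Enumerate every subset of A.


|A| = 2, so |P(A)| = 2^2 = 4
Enumerate subsets by cardinality (0 to 2):
∅, {12}, {15}, {12, 15}

P(A) has 4 subsets: ∅, {12}, {15}, {12, 15}


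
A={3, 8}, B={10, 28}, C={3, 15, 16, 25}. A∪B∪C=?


A ∪ B = {3, 8, 10, 28}
(A ∪ B) ∪ C = {3, 8, 10, 15, 16, 25, 28}

A ∪ B ∪ C = {3, 8, 10, 15, 16, 25, 28}


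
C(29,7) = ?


C(n,k) = n! / (k!(n-k)!)
C(29,7) = 29! / (7!22!)
= 1560780

C(29,7) = 1560780


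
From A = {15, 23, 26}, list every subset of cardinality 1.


|A| = 3, so A has C(3,1) = 3 subsets of size 1.
Enumerate by choosing 1 elements from A at a time:
{15}, {23}, {26}

1-element subsets (3 total): {15}, {23}, {26}


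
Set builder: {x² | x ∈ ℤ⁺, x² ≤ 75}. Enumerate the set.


Checking each candidate:
Condition: positive perfect squares ≤ 75
Result = {1, 4, 9, 16, 25, 36, 49, 64}

{1, 4, 9, 16, 25, 36, 49, 64}


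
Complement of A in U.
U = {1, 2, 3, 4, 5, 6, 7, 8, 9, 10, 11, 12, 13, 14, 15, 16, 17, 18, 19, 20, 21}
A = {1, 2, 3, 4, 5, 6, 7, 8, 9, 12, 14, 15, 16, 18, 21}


Aᶜ = U \ A = elements in U but not in A
U = {1, 2, 3, 4, 5, 6, 7, 8, 9, 10, 11, 12, 13, 14, 15, 16, 17, 18, 19, 20, 21}
A = {1, 2, 3, 4, 5, 6, 7, 8, 9, 12, 14, 15, 16, 18, 21}
Aᶜ = {10, 11, 13, 17, 19, 20}

Aᶜ = {10, 11, 13, 17, 19, 20}


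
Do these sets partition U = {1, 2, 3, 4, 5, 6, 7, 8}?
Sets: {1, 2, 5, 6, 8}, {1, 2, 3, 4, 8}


A partition requires: (1) non-empty parts, (2) pairwise disjoint, (3) union = U
Parts: {1, 2, 5, 6, 8}, {1, 2, 3, 4, 8}
Union of parts: {1, 2, 3, 4, 5, 6, 8}
U = {1, 2, 3, 4, 5, 6, 7, 8}
All non-empty? True
Pairwise disjoint? False
Covers U? False

No, not a valid partition


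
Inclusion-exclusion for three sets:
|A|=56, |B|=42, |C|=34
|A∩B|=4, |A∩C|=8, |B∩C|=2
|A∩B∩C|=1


|A∪B∪C| = |A|+|B|+|C| - |A∩B|-|A∩C|-|B∩C| + |A∩B∩C|
= 56+42+34 - 4-8-2 + 1
= 132 - 14 + 1
= 119

|A ∪ B ∪ C| = 119


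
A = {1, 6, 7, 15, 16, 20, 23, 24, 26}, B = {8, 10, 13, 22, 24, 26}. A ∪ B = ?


A ∪ B = all elements in A or B (or both)
A = {1, 6, 7, 15, 16, 20, 23, 24, 26}
B = {8, 10, 13, 22, 24, 26}
A ∪ B = {1, 6, 7, 8, 10, 13, 15, 16, 20, 22, 23, 24, 26}

A ∪ B = {1, 6, 7, 8, 10, 13, 15, 16, 20, 22, 23, 24, 26}


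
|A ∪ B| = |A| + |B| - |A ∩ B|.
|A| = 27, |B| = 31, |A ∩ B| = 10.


|A ∪ B| = |A| + |B| - |A ∩ B|
= 27 + 31 - 10
= 48

|A ∪ B| = 48


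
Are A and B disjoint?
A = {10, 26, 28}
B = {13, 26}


Disjoint means A ∩ B = ∅.
A ∩ B = {26}
A ∩ B ≠ ∅, so A and B are NOT disjoint.

No, A and B are not disjoint (A ∩ B = {26})


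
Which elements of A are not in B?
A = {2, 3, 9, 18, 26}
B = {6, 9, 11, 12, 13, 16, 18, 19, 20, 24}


A \ B = elements in A but not in B
A = {2, 3, 9, 18, 26}
B = {6, 9, 11, 12, 13, 16, 18, 19, 20, 24}
Remove from A any elements in B
A \ B = {2, 3, 26}

A \ B = {2, 3, 26}


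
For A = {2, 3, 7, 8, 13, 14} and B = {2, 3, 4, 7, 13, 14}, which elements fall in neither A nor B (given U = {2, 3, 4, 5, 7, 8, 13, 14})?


A = {2, 3, 7, 8, 13, 14}
B = {2, 3, 4, 7, 13, 14}
Region: in neither A nor B (given U = {2, 3, 4, 5, 7, 8, 13, 14})
Elements: {5}

Elements in neither A nor B (given U = {2, 3, 4, 5, 7, 8, 13, 14}): {5}


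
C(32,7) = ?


C(n,k) = n! / (k!(n-k)!)
C(32,7) = 32! / (7!25!)
= 3365856

C(32,7) = 3365856


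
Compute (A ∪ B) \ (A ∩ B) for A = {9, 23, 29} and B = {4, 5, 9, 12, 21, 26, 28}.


A △ B = (A \ B) ∪ (B \ A) = elements in exactly one of A or B
A \ B = {23, 29}
B \ A = {4, 5, 12, 21, 26, 28}
A △ B = {4, 5, 12, 21, 23, 26, 28, 29}

A △ B = {4, 5, 12, 21, 23, 26, 28, 29}


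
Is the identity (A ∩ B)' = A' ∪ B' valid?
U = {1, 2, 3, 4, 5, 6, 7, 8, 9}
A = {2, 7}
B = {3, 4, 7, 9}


LHS: A ∩ B = {7}
(A ∩ B)' = U \ (A ∩ B) = {1, 2, 3, 4, 5, 6, 8, 9}
A' = {1, 3, 4, 5, 6, 8, 9}, B' = {1, 2, 5, 6, 8}
Claimed RHS: A' ∪ B' = {1, 2, 3, 4, 5, 6, 8, 9}
Identity is VALID: LHS = RHS = {1, 2, 3, 4, 5, 6, 8, 9} ✓

Identity is valid. (A ∩ B)' = A' ∪ B' = {1, 2, 3, 4, 5, 6, 8, 9}


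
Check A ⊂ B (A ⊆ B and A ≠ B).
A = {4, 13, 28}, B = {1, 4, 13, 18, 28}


A ⊂ B requires: A ⊆ B AND A ≠ B.
A ⊆ B? Yes
A = B? No
A ⊂ B: Yes (A is a proper subset of B)

Yes, A ⊂ B


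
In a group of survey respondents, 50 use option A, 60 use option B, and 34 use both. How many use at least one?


|A ∪ B| = |A| + |B| - |A ∩ B|
= 50 + 60 - 34
= 76

|A ∪ B| = 76


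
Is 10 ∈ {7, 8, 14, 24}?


A = {7, 8, 14, 24}
Checking if 10 is in A
10 is not in A → False

10 ∉ A


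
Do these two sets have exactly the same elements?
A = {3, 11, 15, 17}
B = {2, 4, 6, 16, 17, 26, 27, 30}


Two sets are equal iff they have exactly the same elements.
A = {3, 11, 15, 17}
B = {2, 4, 6, 16, 17, 26, 27, 30}
Differences: {2, 3, 4, 6, 11, 15, 16, 26, 27, 30}
A ≠ B

No, A ≠ B


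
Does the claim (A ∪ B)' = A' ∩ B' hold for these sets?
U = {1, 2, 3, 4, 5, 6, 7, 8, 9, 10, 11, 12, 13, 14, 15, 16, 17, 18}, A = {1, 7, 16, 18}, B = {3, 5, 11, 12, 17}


LHS: A ∪ B = {1, 3, 5, 7, 11, 12, 16, 17, 18}
(A ∪ B)' = U \ (A ∪ B) = {2, 4, 6, 8, 9, 10, 13, 14, 15}
A' = {2, 3, 4, 5, 6, 8, 9, 10, 11, 12, 13, 14, 15, 17}, B' = {1, 2, 4, 6, 7, 8, 9, 10, 13, 14, 15, 16, 18}
Claimed RHS: A' ∩ B' = {2, 4, 6, 8, 9, 10, 13, 14, 15}
Identity is VALID: LHS = RHS = {2, 4, 6, 8, 9, 10, 13, 14, 15} ✓

Identity is valid. (A ∪ B)' = A' ∩ B' = {2, 4, 6, 8, 9, 10, 13, 14, 15}


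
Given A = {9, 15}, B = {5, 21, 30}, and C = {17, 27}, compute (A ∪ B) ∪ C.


A ∪ B = {5, 9, 15, 21, 30}
(A ∪ B) ∪ C = {5, 9, 15, 17, 21, 27, 30}

A ∪ B ∪ C = {5, 9, 15, 17, 21, 27, 30}


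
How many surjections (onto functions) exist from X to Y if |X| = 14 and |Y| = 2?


n = |X| = 14, k = |Y| = 2. Surjections via inclusion-exclusion:
S(n,k) = Σ(-1)^i × C(k,i) × (k-i)^n, i=0 to k
i=0: (-1)^0×C(2,0)×2^14 = 16384
i=1: (-1)^1×C(2,1)×1^14 = -2
i=2: (-1)^2×C(2,2)×0^14 = 0
Total = 16382

Number of surjections = 16382


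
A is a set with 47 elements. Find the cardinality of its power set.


Number of subsets = 2^n
= 2^47
= 140737488355328

|P(A)| = 140737488355328


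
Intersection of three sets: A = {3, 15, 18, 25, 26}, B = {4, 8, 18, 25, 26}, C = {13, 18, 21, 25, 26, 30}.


A ∩ B = {18, 25, 26}
(A ∩ B) ∩ C = {18, 25, 26}

A ∩ B ∩ C = {18, 25, 26}


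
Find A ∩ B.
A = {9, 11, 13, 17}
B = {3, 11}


A ∩ B = elements in both A and B
A = {9, 11, 13, 17}
B = {3, 11}
A ∩ B = {11}

A ∩ B = {11}


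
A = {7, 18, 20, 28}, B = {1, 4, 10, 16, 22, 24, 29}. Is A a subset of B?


A ⊆ B means every element of A is in B.
Elements in A not in B: {7, 18, 20, 28}
So A ⊄ B.

No, A ⊄ B


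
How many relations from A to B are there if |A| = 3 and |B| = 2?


A relation from A to B is any subset of A × B.
|A × B| = 3 × 2 = 6
# relations = 2^|A × B| = 2^6 = 64

Number of relations = 64


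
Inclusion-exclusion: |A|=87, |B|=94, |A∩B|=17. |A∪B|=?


|A ∪ B| = |A| + |B| - |A ∩ B|
= 87 + 94 - 17
= 164

|A ∪ B| = 164


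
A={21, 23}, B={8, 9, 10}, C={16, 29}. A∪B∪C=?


A ∪ B = {8, 9, 10, 21, 23}
(A ∪ B) ∪ C = {8, 9, 10, 16, 21, 23, 29}

A ∪ B ∪ C = {8, 9, 10, 16, 21, 23, 29}


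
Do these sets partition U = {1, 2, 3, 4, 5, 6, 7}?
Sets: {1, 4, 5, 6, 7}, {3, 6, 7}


A partition requires: (1) non-empty parts, (2) pairwise disjoint, (3) union = U
Parts: {1, 4, 5, 6, 7}, {3, 6, 7}
Union of parts: {1, 3, 4, 5, 6, 7}
U = {1, 2, 3, 4, 5, 6, 7}
All non-empty? True
Pairwise disjoint? False
Covers U? False

No, not a valid partition


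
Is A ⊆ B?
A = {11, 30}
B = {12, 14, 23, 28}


A ⊆ B means every element of A is in B.
Elements in A not in B: {11, 30}
So A ⊄ B.

No, A ⊄ B


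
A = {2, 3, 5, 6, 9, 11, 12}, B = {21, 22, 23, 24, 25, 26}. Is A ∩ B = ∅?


Disjoint means A ∩ B = ∅.
A ∩ B = ∅
A ∩ B = ∅, so A and B are disjoint.

Yes, A and B are disjoint


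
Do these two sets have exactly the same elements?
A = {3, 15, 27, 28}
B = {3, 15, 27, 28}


Two sets are equal iff they have exactly the same elements.
A = {3, 15, 27, 28}
B = {3, 15, 27, 28}
Same elements → A = B

Yes, A = B


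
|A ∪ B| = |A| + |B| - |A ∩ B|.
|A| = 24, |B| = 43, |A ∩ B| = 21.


|A ∪ B| = |A| + |B| - |A ∩ B|
= 24 + 43 - 21
= 46

|A ∪ B| = 46


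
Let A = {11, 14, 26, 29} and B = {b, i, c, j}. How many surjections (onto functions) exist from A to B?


n = |A| = 4, k = |B| = 4. Surjections via inclusion-exclusion:
S(n,k) = Σ(-1)^i × C(k,i) × (k-i)^n, i=0 to k
i=0: (-1)^0×C(4,0)×4^4 = 256
i=1: (-1)^1×C(4,1)×3^4 = -324
i=2: (-1)^2×C(4,2)×2^4 = 96
i=3: (-1)^3×C(4,3)×1^4 = -4
i=4: (-1)^4×C(4,4)×0^4 = 0
Total = 24

Number of surjections = 24


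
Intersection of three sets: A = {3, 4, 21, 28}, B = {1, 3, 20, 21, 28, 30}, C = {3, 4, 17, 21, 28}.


A ∩ B = {3, 21, 28}
(A ∩ B) ∩ C = {3, 21, 28}

A ∩ B ∩ C = {3, 21, 28}


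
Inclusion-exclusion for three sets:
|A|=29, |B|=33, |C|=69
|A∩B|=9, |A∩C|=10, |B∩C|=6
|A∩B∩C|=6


|A∪B∪C| = |A|+|B|+|C| - |A∩B|-|A∩C|-|B∩C| + |A∩B∩C|
= 29+33+69 - 9-10-6 + 6
= 131 - 25 + 6
= 112

|A ∪ B ∪ C| = 112


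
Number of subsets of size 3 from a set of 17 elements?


C(n,k) = n! / (k!(n-k)!)
C(17,3) = 17! / (3!14!)
= 680

C(17,3) = 680


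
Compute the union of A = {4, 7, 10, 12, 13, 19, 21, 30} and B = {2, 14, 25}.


A ∪ B = all elements in A or B (or both)
A = {4, 7, 10, 12, 13, 19, 21, 30}
B = {2, 14, 25}
A ∪ B = {2, 4, 7, 10, 12, 13, 14, 19, 21, 25, 30}

A ∪ B = {2, 4, 7, 10, 12, 13, 14, 19, 21, 25, 30}


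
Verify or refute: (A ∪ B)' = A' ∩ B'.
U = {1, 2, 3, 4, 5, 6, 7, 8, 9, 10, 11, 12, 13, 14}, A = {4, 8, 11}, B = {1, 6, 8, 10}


LHS: A ∪ B = {1, 4, 6, 8, 10, 11}
(A ∪ B)' = U \ (A ∪ B) = {2, 3, 5, 7, 9, 12, 13, 14}
A' = {1, 2, 3, 5, 6, 7, 9, 10, 12, 13, 14}, B' = {2, 3, 4, 5, 7, 9, 11, 12, 13, 14}
Claimed RHS: A' ∩ B' = {2, 3, 5, 7, 9, 12, 13, 14}
Identity is VALID: LHS = RHS = {2, 3, 5, 7, 9, 12, 13, 14} ✓

Identity is valid. (A ∪ B)' = A' ∩ B' = {2, 3, 5, 7, 9, 12, 13, 14}


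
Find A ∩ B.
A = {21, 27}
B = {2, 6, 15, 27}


A ∩ B = elements in both A and B
A = {21, 27}
B = {2, 6, 15, 27}
A ∩ B = {27}

A ∩ B = {27}


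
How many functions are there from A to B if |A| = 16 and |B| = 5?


Each of |A| = 16 inputs maps to any of |B| = 5 outputs.
# functions = |B|^|A| = 5^16
= 152587890625

Number of functions = 152587890625


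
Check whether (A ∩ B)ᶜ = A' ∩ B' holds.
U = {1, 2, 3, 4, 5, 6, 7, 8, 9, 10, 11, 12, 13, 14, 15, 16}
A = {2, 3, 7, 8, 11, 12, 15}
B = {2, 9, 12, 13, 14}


LHS: A ∩ B = {2, 12}
(A ∩ B)' = U \ (A ∩ B) = {1, 3, 4, 5, 6, 7, 8, 9, 10, 11, 13, 14, 15, 16}
A' = {1, 4, 5, 6, 9, 10, 13, 14, 16}, B' = {1, 3, 4, 5, 6, 7, 8, 10, 11, 15, 16}
Claimed RHS: A' ∩ B' = {1, 4, 5, 6, 10, 16}
Identity is INVALID: LHS = {1, 3, 4, 5, 6, 7, 8, 9, 10, 11, 13, 14, 15, 16} but the RHS claimed here equals {1, 4, 5, 6, 10, 16}. The correct form is (A ∩ B)' = A' ∪ B'.

Identity is invalid: (A ∩ B)' = {1, 3, 4, 5, 6, 7, 8, 9, 10, 11, 13, 14, 15, 16} but A' ∩ B' = {1, 4, 5, 6, 10, 16}. The correct De Morgan law is (A ∩ B)' = A' ∪ B'.


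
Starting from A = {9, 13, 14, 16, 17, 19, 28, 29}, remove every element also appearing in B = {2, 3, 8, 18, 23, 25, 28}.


A \ B = elements in A but not in B
A = {9, 13, 14, 16, 17, 19, 28, 29}
B = {2, 3, 8, 18, 23, 25, 28}
Remove from A any elements in B
A \ B = {9, 13, 14, 16, 17, 19, 29}

A \ B = {9, 13, 14, 16, 17, 19, 29}


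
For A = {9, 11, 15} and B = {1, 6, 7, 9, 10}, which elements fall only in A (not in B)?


A = {9, 11, 15}
B = {1, 6, 7, 9, 10}
Region: only in A (not in B)
Elements: {11, 15}

Elements only in A (not in B): {11, 15}


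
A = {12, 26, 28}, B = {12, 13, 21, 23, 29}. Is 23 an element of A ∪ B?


A = {12, 26, 28}, B = {12, 13, 21, 23, 29}
A ∪ B = all elements in A or B
A ∪ B = {12, 13, 21, 23, 26, 28, 29}
Checking if 23 ∈ A ∪ B
23 is in A ∪ B → True

23 ∈ A ∪ B


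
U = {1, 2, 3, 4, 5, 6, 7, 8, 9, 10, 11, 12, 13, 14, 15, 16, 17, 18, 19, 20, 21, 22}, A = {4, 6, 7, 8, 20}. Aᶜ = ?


Aᶜ = U \ A = elements in U but not in A
U = {1, 2, 3, 4, 5, 6, 7, 8, 9, 10, 11, 12, 13, 14, 15, 16, 17, 18, 19, 20, 21, 22}
A = {4, 6, 7, 8, 20}
Aᶜ = {1, 2, 3, 5, 9, 10, 11, 12, 13, 14, 15, 16, 17, 18, 19, 21, 22}

Aᶜ = {1, 2, 3, 5, 9, 10, 11, 12, 13, 14, 15, 16, 17, 18, 19, 21, 22}


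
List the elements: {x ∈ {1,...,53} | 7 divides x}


Checking each candidate:
Condition: multiples of 7 in {1,...,53}
Result = {7, 14, 21, 28, 35, 42, 49}

{7, 14, 21, 28, 35, 42, 49}


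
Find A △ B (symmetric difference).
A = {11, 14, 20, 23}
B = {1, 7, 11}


A △ B = (A \ B) ∪ (B \ A) = elements in exactly one of A or B
A \ B = {14, 20, 23}
B \ A = {1, 7}
A △ B = {1, 7, 14, 20, 23}

A △ B = {1, 7, 14, 20, 23}


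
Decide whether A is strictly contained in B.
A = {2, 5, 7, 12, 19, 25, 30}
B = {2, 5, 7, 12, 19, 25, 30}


A ⊂ B requires: A ⊆ B AND A ≠ B.
A ⊆ B? Yes
A = B? Yes
A = B, so A is not a PROPER subset.

No, A is not a proper subset of B


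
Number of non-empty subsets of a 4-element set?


Total subsets = 2^n = 2^4 = 16
Non-empty subsets exclude the empty set: 2^n - 1
= 16 - 1
= 15

Number of non-empty subsets = 15


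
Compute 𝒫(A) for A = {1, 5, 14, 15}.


|A| = 4, so |P(A)| = 2^4 = 16
Enumerate subsets by cardinality (0 to 4):
∅, {1}, {5}, {14}, {15}, {1, 5}, {1, 14}, {1, 15}, {5, 14}, {5, 15}, {14, 15}, {1, 5, 14}, {1, 5, 15}, {1, 14, 15}, {5, 14, 15}, {1, 5, 14, 15}

P(A) has 16 subsets: ∅, {1}, {5}, {14}, {15}, {1, 5}, {1, 14}, {1, 15}, {5, 14}, {5, 15}, {14, 15}, {1, 5, 14}, {1, 5, 15}, {1, 14, 15}, {5, 14, 15}, {1, 5, 14, 15}
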